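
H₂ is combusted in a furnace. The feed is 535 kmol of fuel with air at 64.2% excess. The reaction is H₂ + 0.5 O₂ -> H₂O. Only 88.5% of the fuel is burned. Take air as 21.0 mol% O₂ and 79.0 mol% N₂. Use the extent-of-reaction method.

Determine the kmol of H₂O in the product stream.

473 kmol

Stoichiometric O₂ = 0.5 × 535 = 267.5 kmol; O₂ fed = 267.5 × 1.642 = 439.2 kmol.
N₂ fed = 439.2 × 79/21 = 1652 kmol.
Fuel reacted = 0.885 × 535 → ξ = 473.5 kmol.
Outlet (n = n₀ + ν ξ):
  H₂: 535 − 1(473.5) = 61.52
  O₂: 439.2 − 0.5(473.5) = 202.5
  N₂: 1652 (inert)
  H₂O: 0 + 1(473.5) = 473.5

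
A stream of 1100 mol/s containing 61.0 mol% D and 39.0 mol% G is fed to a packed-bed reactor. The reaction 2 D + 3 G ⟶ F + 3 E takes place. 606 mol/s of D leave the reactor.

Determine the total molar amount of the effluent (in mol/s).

For D: n = n₀ − 2ξ → 606 = 671 − 2ξ, giving ξ = 32.5 mol/s.
Outlet amounts (n = n₀ + ν ξ):
  D: 671 − 2(32.5) = 606
  G: 429 − 3(32.5) = 331.5
  F: 0 + 1(32.5) = 32.5
  E: 0 + 3(32.5) = 97.5
Total out = 606 + 331.5 + 32.5 + 97.5 = 1068 mol/s.

1070 mol/s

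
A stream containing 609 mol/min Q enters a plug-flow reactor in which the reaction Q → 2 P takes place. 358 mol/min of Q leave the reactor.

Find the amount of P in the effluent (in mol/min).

502 mol/min

For Q: n = n₀ − 1ξ → 358 = 609 − 1ξ, giving ξ = 251 mol/min.
Outlet amounts (n = n₀ + ν ξ):
  Q: 609 − 1(251) = 358
  P: 0 + 2(251) = 502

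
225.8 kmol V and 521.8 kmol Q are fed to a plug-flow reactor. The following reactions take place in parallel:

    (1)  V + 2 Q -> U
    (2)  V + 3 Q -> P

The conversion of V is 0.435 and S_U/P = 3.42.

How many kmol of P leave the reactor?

22.2 kmol

Conversion of V: V consumed = 0.435 × 225.8 = 98.22 kmol = 1ξ₁ + 1ξ₂.
Selectivity: 1ξ₁ / (1ξ₂) = 3.42 → ξ₁ = 3.42 ξ₂.
Substitute: (1·3.42 + 1) ξ₂ = 98.22 → ξ₂ = 22.22 kmol, ξ₁ = 76 kmol.
Outlet amounts (n = n₀ + Σ ν·ξ):
  V: 225.8 − 1(76) − 1(22.22) = 127.6
  Q: 521.8 − 2(76) − 3(22.22) = 303.1
  U: 0 + 1(76) = 76
  P: 0 + 1(22.22) = 22.22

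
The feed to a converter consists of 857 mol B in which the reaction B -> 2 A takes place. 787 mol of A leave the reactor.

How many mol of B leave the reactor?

464 mol

For A: n = n₀ + 2ξ → 787 = 0 + 2ξ, giving ξ = 393.5 mol.
Outlet amounts (n = n₀ + ν ξ):
  B: 857 − 1(393.5) = 463.5
  A: 0 + 2(393.5) = 787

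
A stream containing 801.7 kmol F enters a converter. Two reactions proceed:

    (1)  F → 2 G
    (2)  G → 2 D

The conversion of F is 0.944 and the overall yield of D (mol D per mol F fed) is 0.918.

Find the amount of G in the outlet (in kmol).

1150 kmol

Conversion of F: F consumed = 1ξ₁ = 0.944 × 801.7 → ξ₁ = 756.8 kmol.
Yield of D: 2ξ₂ / 801.7 = 0.918 → ξ₂ = 368 kmol.
Outlet amounts (n = n₀ + Σ ν·ξ):
  F: 801.7 − 1(756.8) = 44.9
  G: 0 + 2(756.8) − 1(368) = 1146
  D: 0 + 2(368) = 736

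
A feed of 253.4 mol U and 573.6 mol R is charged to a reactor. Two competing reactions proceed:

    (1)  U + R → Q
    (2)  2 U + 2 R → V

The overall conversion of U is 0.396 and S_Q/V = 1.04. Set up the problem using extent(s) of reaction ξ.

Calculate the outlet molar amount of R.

Conversion of U: U consumed = 0.396 × 253.4 = 100.3 mol = 1ξ₁ + 2ξ₂.
Selectivity: 1ξ₁ / (1ξ₂) = 1.04 → ξ₁ = 1.04 ξ₂.
Substitute: (1·1.04 + 2) ξ₂ = 100.3 → ξ₂ = 33.01 mol, ξ₁ = 34.33 mol.
Outlet amounts (n = n₀ + Σ ν·ξ):
  U: 253.4 − 1(34.33) − 2(33.01) = 153.1
  R: 573.6 − 1(34.33) − 2(33.01) = 473.3
  Q: 0 + 1(34.33) = 34.33
  V: 0 + 1(33.01) = 33.01

473 mol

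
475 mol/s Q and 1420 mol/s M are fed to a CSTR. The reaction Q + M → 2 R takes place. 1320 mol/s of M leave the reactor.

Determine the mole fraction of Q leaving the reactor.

For M: n = n₀ − 1ξ → 1320 = 1420 − 1ξ, giving ξ = 100 mol/s.
Outlet amounts (n = n₀ + ν ξ):
  Q: 475 − 1(100) = 375
  M: 1420 − 1(100) = 1320
  R: 0 + 2(100) = 200
Total out = 1895 mol/s; y_Q = 375 / 1895 = 0.1979.

0.198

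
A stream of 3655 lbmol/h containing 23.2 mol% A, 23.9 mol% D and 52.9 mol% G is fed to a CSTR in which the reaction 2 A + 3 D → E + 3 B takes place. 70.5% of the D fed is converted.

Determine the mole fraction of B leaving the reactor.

0.179

D reacted = 0.705 × 873.5 = 615.8 lbmol/h; ν_D = −3, so ξ = 615.8/3 = 205.3 lbmol/h.
Outlet amounts (n = n₀ + ν ξ):
  A: 848 − 2(205.3) = 437.4
  D: 873.5 − 3(205.3) = 257.7
  E: 0 + 1(205.3) = 205.3
  B: 0 + 3(205.3) = 615.8
  G: 1933 (inert)
Total out = 3450 lbmol/h; y_B = 615.8 / 3450 = 0.1785.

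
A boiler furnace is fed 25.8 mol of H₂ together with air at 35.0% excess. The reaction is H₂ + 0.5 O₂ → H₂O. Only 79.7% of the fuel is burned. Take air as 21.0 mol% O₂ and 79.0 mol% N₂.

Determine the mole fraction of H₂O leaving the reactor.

0.209

Stoichiometric O₂ = 0.5 × 25.8 = 12.9 mol; O₂ fed = 12.9 × 1.350 = 17.42 mol.
N₂ fed = 17.42 × 79/21 = 65.51 mol.
Fuel reacted = 0.797 × 25.8 → ξ = 20.56 mol.
Outlet (n = n₀ + ν ξ):
  H₂: 25.8 − 1(20.56) = 5.237
  O₂: 17.42 − 0.5(20.56) = 7.134
  N₂: 65.51 (inert)
  H₂O: 0 + 1(20.56) = 20.56
Total out = 98.45 mol; y_H₂O = 20.56 / 98.45 = 0.2089.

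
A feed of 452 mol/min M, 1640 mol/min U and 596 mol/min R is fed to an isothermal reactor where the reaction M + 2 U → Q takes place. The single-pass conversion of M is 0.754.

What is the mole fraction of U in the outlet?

M reacted = 0.754 × 452 = 340.8 mol/min; ν_M = −1, so ξ = 340.8/1 = 340.8 mol/min.
Outlet amounts (n = n₀ + ν ξ):
  M: 452 − 1(340.8) = 111.2
  U: 1640 − 2(340.8) = 958.4
  Q: 0 + 1(340.8) = 340.8
  R: 596 (inert)
Total out = 2006 mol/min; y_U = 958.4 / 2006 = 0.4777.

0.478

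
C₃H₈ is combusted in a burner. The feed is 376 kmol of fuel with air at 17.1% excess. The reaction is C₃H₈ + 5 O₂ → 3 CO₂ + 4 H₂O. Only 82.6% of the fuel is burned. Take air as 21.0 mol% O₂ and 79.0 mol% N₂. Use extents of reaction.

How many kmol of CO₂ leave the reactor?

932 kmol

Stoichiometric O₂ = 5 × 376 = 1880 kmol; O₂ fed = 1880 × 1.171 = 2201 kmol.
N₂ fed = 2201 × 79/21 = 8282 kmol.
Fuel reacted = 0.826 × 376 → ξ = 310.6 kmol.
Outlet (n = n₀ + ν ξ):
  C₃H₈: 376 − 1(310.6) = 65.42
  O₂: 2201 − 5(310.6) = 648.6
  N₂: 8282 (inert)
  CO₂: 0 + 3(310.6) = 931.7
  H₂O: 0 + 4(310.6) = 1242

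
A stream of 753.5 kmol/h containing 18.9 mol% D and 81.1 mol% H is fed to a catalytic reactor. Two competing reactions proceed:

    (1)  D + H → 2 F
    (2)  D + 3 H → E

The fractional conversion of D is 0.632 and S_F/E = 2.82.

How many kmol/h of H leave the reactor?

Conversion of D: D consumed = 0.632 × 142.4 = 90 kmol/h = 1ξ₁ + 1ξ₂.
Selectivity: 2ξ₁ / (1ξ₂) = 2.82 → ξ₁ = 1.41 ξ₂.
Substitute: (1·1.41 + 1) ξ₂ = 90 → ξ₂ = 37.35 kmol/h, ξ₁ = 52.66 kmol/h.
Outlet amounts (n = n₀ + Σ ν·ξ):
  D: 142.4 − 1(52.66) − 1(37.35) = 52.41
  H: 611.1 − 1(52.66) − 3(37.35) = 446.4
  F: 0 + 2(52.66) = 105.3
  E: 0 + 1(37.35) = 37.35

446 kmol/h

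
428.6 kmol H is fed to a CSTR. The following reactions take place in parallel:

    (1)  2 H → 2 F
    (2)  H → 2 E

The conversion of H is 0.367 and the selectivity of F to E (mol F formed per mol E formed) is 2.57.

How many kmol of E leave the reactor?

51.2 kmol

Conversion of H: H consumed = 0.367 × 428.6 = 157.3 kmol = 2ξ₁ + 1ξ₂.
Selectivity: 2ξ₁ / (2ξ₂) = 2.57 → ξ₁ = 2.57 ξ₂.
Substitute: (2·2.57 + 1) ξ₂ = 157.3 → ξ₂ = 25.62 kmol, ξ₁ = 65.84 kmol.
Outlet amounts (n = n₀ + Σ ν·ξ):
  H: 428.6 − 2(65.84) − 1(25.62) = 271.3
  F: 0 + 2(65.84) = 131.7
  E: 0 + 2(25.62) = 51.24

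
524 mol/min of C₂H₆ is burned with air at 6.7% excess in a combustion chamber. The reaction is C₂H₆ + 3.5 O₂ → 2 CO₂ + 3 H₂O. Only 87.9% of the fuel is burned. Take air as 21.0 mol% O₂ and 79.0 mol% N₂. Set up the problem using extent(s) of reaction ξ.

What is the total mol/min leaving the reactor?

Stoichiometric O₂ = 3.5 × 524 = 1834 mol/min; O₂ fed = 1834 × 1.067 = 1957 mol/min.
N₂ fed = 1957 × 79/21 = 7362 mol/min.
Fuel reacted = 0.879 × 524 → ξ = 460.6 mol/min.
Outlet (n = n₀ + ν ξ):
  C₂H₆: 524 − 1(460.6) = 63.4
  O₂: 1957 − 3.5(460.6) = 344.8
  N₂: 7362 (inert)
  CO₂: 0 + 2(460.6) = 921.2
  H₂O: 0 + 3(460.6) = 1382
Total out = 63.4 + 344.8 + 7362 + 921.2 + 1382 = 10070 mol/min.

10100 mol/min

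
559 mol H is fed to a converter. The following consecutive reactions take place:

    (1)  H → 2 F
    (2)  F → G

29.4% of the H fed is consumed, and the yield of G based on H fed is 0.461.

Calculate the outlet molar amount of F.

Conversion of H: H consumed = 1ξ₁ = 0.294 × 559 → ξ₁ = 164.3 mol.
Yield of G: 1ξ₂ / 559 = 0.461 → ξ₂ = 257.7 mol.
Outlet amounts (n = n₀ + Σ ν·ξ):
  H: 559 − 1(164.3) = 394.7
  F: 0 + 2(164.3) − 1(257.7) = 70.99
  G: 0 + 1(257.7) = 257.7

71 mol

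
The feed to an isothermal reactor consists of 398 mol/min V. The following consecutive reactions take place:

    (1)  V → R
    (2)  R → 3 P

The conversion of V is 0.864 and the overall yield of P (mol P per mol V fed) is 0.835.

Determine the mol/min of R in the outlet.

233 mol/min

Conversion of V: V consumed = 1ξ₁ = 0.864 × 398 → ξ₁ = 343.9 mol/min.
Yield of P: 3ξ₂ / 398 = 0.835 → ξ₂ = 110.8 mol/min.
Outlet amounts (n = n₀ + Σ ν·ξ):
  V: 398 − 1(343.9) = 54.13
  R: 0 + 1(343.9) − 1(110.8) = 233.1
  P: 0 + 3(110.8) = 332.3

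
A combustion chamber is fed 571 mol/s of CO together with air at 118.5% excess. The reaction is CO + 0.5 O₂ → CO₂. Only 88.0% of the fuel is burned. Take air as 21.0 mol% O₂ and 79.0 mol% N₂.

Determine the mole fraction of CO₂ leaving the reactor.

0.153

Stoichiometric O₂ = 0.5 × 571 = 285.5 mol/s; O₂ fed = 285.5 × 2.185 = 623.8 mol/s.
N₂ fed = 623.8 × 79/21 = 2347 mol/s.
Fuel reacted = 0.88 × 571 → ξ = 502.5 mol/s.
Outlet (n = n₀ + ν ξ):
  CO: 571 − 1(502.5) = 68.52
  O₂: 623.8 − 0.5(502.5) = 372.6
  N₂: 2347 (inert)
  CO₂: 0 + 1(502.5) = 502.5
Total out = 3290 mol/s; y_CO₂ = 502.5 / 3290 = 0.1527.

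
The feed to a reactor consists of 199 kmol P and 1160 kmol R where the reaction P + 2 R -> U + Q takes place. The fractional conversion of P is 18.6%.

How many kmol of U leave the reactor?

P reacted = 0.186 × 199 = 37.01 kmol; ν_P = −1, so ξ = 37.01/1 = 37.01 kmol.
Outlet amounts (n = n₀ + ν ξ):
  P: 199 − 1(37.01) = 162
  R: 1160 − 2(37.01) = 1086
  U: 0 + 1(37.01) = 37.01
  Q: 0 + 1(37.01) = 37.01

37 kmol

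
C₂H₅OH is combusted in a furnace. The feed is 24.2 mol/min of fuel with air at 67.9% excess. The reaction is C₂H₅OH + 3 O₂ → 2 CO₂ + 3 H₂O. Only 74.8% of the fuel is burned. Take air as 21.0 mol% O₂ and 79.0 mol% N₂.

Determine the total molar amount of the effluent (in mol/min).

623 mol/min

Stoichiometric O₂ = 3 × 24.2 = 72.6 mol/min; O₂ fed = 72.6 × 1.679 = 121.9 mol/min.
N₂ fed = 121.9 × 79/21 = 458.6 mol/min.
Fuel reacted = 0.748 × 24.2 → ξ = 18.1 mol/min.
Outlet (n = n₀ + ν ξ):
  C₂H₅OH: 24.2 − 1(18.1) = 6.098
  O₂: 121.9 − 3(18.1) = 67.59
  N₂: 458.6 (inert)
  CO₂: 0 + 2(18.1) = 36.2
  H₂O: 0 + 3(18.1) = 54.3
Total out = 6.098 + 67.59 + 458.6 + 36.2 + 54.3 = 622.8 mol/min.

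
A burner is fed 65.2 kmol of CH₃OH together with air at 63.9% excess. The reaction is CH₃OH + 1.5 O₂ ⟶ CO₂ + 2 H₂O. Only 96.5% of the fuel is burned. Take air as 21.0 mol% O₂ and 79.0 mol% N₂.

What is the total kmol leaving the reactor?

Stoichiometric O₂ = 1.5 × 65.2 = 97.8 kmol; O₂ fed = 97.8 × 1.639 = 160.3 kmol.
N₂ fed = 160.3 × 79/21 = 603 kmol.
Fuel reacted = 0.965 × 65.2 → ξ = 62.92 kmol.
Outlet (n = n₀ + ν ξ):
  CH₃OH: 65.2 − 1(62.92) = 2.282
  O₂: 160.3 − 1.5(62.92) = 65.92
  N₂: 603 (inert)
  CO₂: 0 + 1(62.92) = 62.92
  H₂O: 0 + 2(62.92) = 125.8
Total out = 2.282 + 65.92 + 603 + 62.92 + 125.8 = 860 kmol.

860 kmol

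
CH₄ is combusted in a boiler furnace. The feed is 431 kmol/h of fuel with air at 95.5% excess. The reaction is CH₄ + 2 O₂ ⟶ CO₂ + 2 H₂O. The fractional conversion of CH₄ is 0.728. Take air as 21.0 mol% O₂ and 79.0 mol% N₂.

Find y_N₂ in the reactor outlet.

Stoichiometric O₂ = 2 × 431 = 862 kmol/h; O₂ fed = 862 × 1.955 = 1685 kmol/h.
N₂ fed = 1685 × 79/21 = 6340 kmol/h.
Fuel reacted = 0.728 × 431 → ξ = 313.8 kmol/h.
Outlet (n = n₀ + ν ξ):
  CH₄: 431 − 1(313.8) = 117.2
  O₂: 1685 − 2(313.8) = 1058
  N₂: 6340 (inert)
  CO₂: 0 + 1(313.8) = 313.8
  H₂O: 0 + 2(313.8) = 627.5
Total out = 8456 kmol/h; y_N₂ = 6340 / 8456 = 0.7497.

0.75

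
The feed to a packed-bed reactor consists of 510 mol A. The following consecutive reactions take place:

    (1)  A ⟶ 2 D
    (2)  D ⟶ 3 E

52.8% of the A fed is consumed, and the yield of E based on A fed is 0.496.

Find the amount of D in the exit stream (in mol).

Conversion of A: A consumed = 1ξ₁ = 0.528 × 510 → ξ₁ = 269.3 mol.
Yield of E: 3ξ₂ / 510 = 0.496 → ξ₂ = 84.32 mol.
Outlet amounts (n = n₀ + Σ ν·ξ):
  A: 510 − 1(269.3) = 240.7
  D: 0 + 2(269.3) − 1(84.32) = 454.2
  E: 0 + 3(84.32) = 253

454 mol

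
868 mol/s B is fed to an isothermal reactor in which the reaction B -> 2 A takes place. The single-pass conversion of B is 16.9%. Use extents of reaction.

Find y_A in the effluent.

0.289

B reacted = 0.169 × 868 = 146.7 mol/s; ν_B = −1, so ξ = 146.7/1 = 146.7 mol/s.
Outlet amounts (n = n₀ + ν ξ):
  B: 868 − 1(146.7) = 721.3
  A: 0 + 2(146.7) = 293.4
Total out = 1015 mol/s; y_A = 293.4 / 1015 = 0.2891.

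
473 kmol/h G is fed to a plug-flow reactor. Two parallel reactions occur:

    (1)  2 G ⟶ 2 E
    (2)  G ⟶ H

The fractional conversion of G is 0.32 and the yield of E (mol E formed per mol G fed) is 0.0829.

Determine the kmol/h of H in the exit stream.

Yield of E: 2ξ₁ / 473 = 0.0829 → ξ₁ = 19.61 kmol/h.
Conversion of G: 2ξ₁ + 1ξ₂ = 0.32 × 473 = 151.4 → ξ₂ = 112.1 kmol/h.
Outlet amounts (n = n₀ + Σ ν·ξ):
  G: 473 − 2(19.61) − 1(112.1) = 321.6
  E: 0 + 2(19.61) = 39.21
  H: 0 + 1(112.1) = 112.1

112 kmol/h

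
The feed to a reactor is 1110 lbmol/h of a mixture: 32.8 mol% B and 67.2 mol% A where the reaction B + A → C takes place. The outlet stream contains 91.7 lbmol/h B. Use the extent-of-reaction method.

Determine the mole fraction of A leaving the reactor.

0.565

For B: n = n₀ − 1ξ → 91.7 = 364.1 − 1ξ, giving ξ = 272.4 lbmol/h.
Outlet amounts (n = n₀ + ν ξ):
  B: 364.1 − 1(272.4) = 91.7
  A: 745.9 − 1(272.4) = 473.5
  C: 0 + 1(272.4) = 272.4
Total out = 837.6 lbmol/h; y_A = 473.5 / 837.6 = 0.5653.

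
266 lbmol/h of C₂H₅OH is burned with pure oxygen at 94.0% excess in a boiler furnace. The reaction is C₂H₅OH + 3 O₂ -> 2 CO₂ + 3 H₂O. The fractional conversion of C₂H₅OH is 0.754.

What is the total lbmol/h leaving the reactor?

2010 lbmol/h

Stoichiometric O₂ = 3 × 266 = 798 lbmol/h; O₂ fed = 798 × 1.940 = 1548 lbmol/h.
Fuel reacted = 0.754 × 266 → ξ = 200.6 lbmol/h.
Outlet (n = n₀ + ν ξ):
  C₂H₅OH: 266 − 1(200.6) = 65.44
  O₂: 1548 − 3(200.6) = 946.4
  CO₂: 0 + 2(200.6) = 401.1
  H₂O: 0 + 3(200.6) = 601.7
Total out = 65.44 + 946.4 + 401.1 + 601.7 = 2015 lbmol/h.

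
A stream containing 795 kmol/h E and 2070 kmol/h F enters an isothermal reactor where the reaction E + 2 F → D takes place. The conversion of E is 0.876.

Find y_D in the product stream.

0.473

E reacted = 0.876 × 795 = 696.4 kmol/h; ν_E = −1, so ξ = 696.4/1 = 696.4 kmol/h.
Outlet amounts (n = n₀ + ν ξ):
  E: 795 − 1(696.4) = 98.58
  F: 2070 − 2(696.4) = 677.2
  D: 0 + 1(696.4) = 696.4
Total out = 1472 kmol/h; y_D = 696.4 / 1472 = 0.4731.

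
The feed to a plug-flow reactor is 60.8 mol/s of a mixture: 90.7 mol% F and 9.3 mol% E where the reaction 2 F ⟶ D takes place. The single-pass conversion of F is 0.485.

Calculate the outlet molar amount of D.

F reacted = 0.485 × 55.15 = 26.75 mol/s; ν_F = −2, so ξ = 26.75/2 = 13.37 mol/s.
Outlet amounts (n = n₀ + ν ξ):
  F: 55.15 − 2(13.37) = 28.4
  D: 0 + 1(13.37) = 13.37
  E: 5.654 (inert)

13.4 mol/s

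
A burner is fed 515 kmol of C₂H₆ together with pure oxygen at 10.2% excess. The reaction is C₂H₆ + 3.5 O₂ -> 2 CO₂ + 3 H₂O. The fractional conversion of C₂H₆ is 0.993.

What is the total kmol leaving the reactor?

2760 kmol

Stoichiometric O₂ = 3.5 × 515 = 1802 kmol; O₂ fed = 1802 × 1.102 = 1986 kmol.
Fuel reacted = 0.993 × 515 → ξ = 511.4 kmol.
Outlet (n = n₀ + ν ξ):
  C₂H₆: 515 − 1(511.4) = 3.605
  O₂: 1986 − 3.5(511.4) = 196.5
  CO₂: 0 + 2(511.4) = 1023
  H₂O: 0 + 3(511.4) = 1534
Total out = 3.605 + 196.5 + 1023 + 1534 = 2757 kmol.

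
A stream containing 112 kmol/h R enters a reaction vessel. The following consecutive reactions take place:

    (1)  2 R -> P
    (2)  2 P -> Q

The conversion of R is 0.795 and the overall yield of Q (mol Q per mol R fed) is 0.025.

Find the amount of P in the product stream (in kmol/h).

38.9 kmol/h

Conversion of R: R consumed = 2ξ₁ = 0.795 × 112 → ξ₁ = 44.52 kmol/h.
Yield of Q: 1ξ₂ / 112 = 0.025 → ξ₂ = 2.8 kmol/h.
Outlet amounts (n = n₀ + Σ ν·ξ):
  R: 112 − 2(44.52) = 22.96
  P: 0 + 1(44.52) − 2(2.8) = 38.92
  Q: 0 + 1(2.8) = 2.8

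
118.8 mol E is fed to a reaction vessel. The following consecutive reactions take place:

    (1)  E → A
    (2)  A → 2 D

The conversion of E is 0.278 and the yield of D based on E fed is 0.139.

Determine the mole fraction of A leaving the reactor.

Conversion of E: E consumed = 1ξ₁ = 0.278 × 118.8 → ξ₁ = 33.03 mol.
Yield of D: 2ξ₂ / 118.8 = 0.139 → ξ₂ = 8.257 mol.
Outlet amounts (n = n₀ + Σ ν·ξ):
  E: 118.8 − 1(33.03) = 85.77
  A: 0 + 1(33.03) − 1(8.257) = 24.77
  D: 0 + 2(8.257) = 16.51
Total out = 127.1 mol; y_A = 24.77 / 127.1 = 0.195.

0.195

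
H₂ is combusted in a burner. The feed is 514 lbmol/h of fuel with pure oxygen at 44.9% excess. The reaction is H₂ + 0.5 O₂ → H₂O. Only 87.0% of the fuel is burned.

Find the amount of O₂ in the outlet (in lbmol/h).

Stoichiometric O₂ = 0.5 × 514 = 257 lbmol/h; O₂ fed = 257 × 1.449 = 372.4 lbmol/h.
Fuel reacted = 0.87 × 514 → ξ = 447.2 lbmol/h.
Outlet (n = n₀ + ν ξ):
  H₂: 514 − 1(447.2) = 66.82
  O₂: 372.4 − 0.5(447.2) = 148.8
  H₂O: 0 + 1(447.2) = 447.2

149 lbmol/h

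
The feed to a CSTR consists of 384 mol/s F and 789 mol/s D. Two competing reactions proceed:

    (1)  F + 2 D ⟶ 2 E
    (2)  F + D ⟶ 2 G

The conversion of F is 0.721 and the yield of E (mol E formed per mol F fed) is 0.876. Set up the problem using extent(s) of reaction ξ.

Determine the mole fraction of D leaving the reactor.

Yield of E: 2ξ₁ / 384 = 0.876 → ξ₁ = 168.2 mol/s.
Conversion of F: 1ξ₁ + 1ξ₂ = 0.721 × 384 = 276.9 → ξ₂ = 108.7 mol/s.
Outlet amounts (n = n₀ + Σ ν·ξ):
  F: 384 − 1(168.2) − 1(108.7) = 107.1
  D: 789 − 2(168.2) − 1(108.7) = 343.9
  E: 0 + 2(168.2) = 336.4
  G: 0 + 2(108.7) = 217.3
Total out = 1005 mol/s; y_D = 343.9 / 1005 = 0.3423.

0.342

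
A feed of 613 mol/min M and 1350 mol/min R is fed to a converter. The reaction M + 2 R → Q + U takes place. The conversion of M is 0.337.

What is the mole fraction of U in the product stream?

0.118

M reacted = 0.337 × 613 = 206.6 mol/min; ν_M = −1, so ξ = 206.6/1 = 206.6 mol/min.
Outlet amounts (n = n₀ + ν ξ):
  M: 613 − 1(206.6) = 406.4
  R: 1350 − 2(206.6) = 936.8
  Q: 0 + 1(206.6) = 206.6
  U: 0 + 1(206.6) = 206.6
Total out = 1756 mol/min; y_U = 206.6 / 1756 = 0.1176.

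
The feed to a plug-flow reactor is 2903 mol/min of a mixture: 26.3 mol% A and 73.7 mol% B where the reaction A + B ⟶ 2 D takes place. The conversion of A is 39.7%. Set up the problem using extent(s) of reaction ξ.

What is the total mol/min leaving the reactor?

2900 mol/min

A reacted = 0.397 × 763.5 = 303.1 mol/min; ν_A = −1, so ξ = 303.1/1 = 303.1 mol/min.
Outlet amounts (n = n₀ + ν ξ):
  A: 763.5 − 1(303.1) = 460.4
  B: 2140 − 1(303.1) = 1836
  D: 0 + 2(303.1) = 606.2
Total out = 460.4 + 1836 + 606.2 = 2903 mol/min.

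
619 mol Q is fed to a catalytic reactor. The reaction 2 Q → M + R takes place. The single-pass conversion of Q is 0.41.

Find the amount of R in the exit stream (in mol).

Q reacted = 0.41 × 619 = 253.8 mol; ν_Q = −2, so ξ = 253.8/2 = 126.9 mol.
Outlet amounts (n = n₀ + ν ξ):
  Q: 619 − 2(126.9) = 365.2
  M: 0 + 1(126.9) = 126.9
  R: 0 + 1(126.9) = 126.9

127 mol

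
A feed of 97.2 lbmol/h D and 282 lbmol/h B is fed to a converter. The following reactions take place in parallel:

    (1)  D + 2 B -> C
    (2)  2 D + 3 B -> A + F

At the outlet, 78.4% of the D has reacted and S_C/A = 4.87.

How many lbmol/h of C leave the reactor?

Conversion of D: D consumed = 0.784 × 97.2 = 76.2 lbmol/h = 1ξ₁ + 2ξ₂.
Selectivity: 1ξ₁ / (1ξ₂) = 4.87 → ξ₁ = 4.87 ξ₂.
Substitute: (1·4.87 + 2) ξ₂ = 76.2 → ξ₂ = 11.09 lbmol/h, ξ₁ = 54.02 lbmol/h.
Outlet amounts (n = n₀ + Σ ν·ξ):
  D: 97.2 − 1(54.02) − 2(11.09) = 21
  B: 282 − 2(54.02) − 3(11.09) = 140.7
  C: 0 + 1(54.02) = 54.02
  A: 0 + 1(11.09) = 11.09
  F: 0 + 1(11.09) = 11.09

54 lbmol/h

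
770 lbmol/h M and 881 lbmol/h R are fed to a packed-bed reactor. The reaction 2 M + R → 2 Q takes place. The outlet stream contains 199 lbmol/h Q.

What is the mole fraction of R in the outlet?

For Q: n = n₀ + 2ξ → 199 = 0 + 2ξ, giving ξ = 99.5 lbmol/h.
Outlet amounts (n = n₀ + ν ξ):
  M: 770 − 2(99.5) = 571
  R: 881 − 1(99.5) = 781.5
  Q: 0 + 2(99.5) = 199
Total out = 1552 lbmol/h; y_R = 781.5 / 1552 = 0.5037.

0.504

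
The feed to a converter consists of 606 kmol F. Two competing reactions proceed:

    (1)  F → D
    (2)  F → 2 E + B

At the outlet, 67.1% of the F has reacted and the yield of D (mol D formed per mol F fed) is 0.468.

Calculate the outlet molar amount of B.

123 kmol

Yield of D: 1ξ₁ / 606 = 0.468 → ξ₁ = 283.6 kmol.
Conversion of F: 1ξ₁ + 1ξ₂ = 0.671 × 606 = 406.6 → ξ₂ = 123 kmol.
Outlet amounts (n = n₀ + Σ ν·ξ):
  F: 606 − 1(283.6) − 1(123) = 199.4
  D: 0 + 1(283.6) = 283.6
  E: 0 + 2(123) = 246
  B: 0 + 1(123) = 123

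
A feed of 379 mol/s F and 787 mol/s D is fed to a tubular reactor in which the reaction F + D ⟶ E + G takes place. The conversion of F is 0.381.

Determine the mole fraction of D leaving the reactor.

F reacted = 0.381 × 379 = 144.4 mol/s; ν_F = −1, so ξ = 144.4/1 = 144.4 mol/s.
Outlet amounts (n = n₀ + ν ξ):
  F: 379 − 1(144.4) = 234.6
  D: 787 − 1(144.4) = 642.6
  E: 0 + 1(144.4) = 144.4
  G: 0 + 1(144.4) = 144.4
Total out = 1166 mol/s; y_D = 642.6 / 1166 = 0.5511.

0.551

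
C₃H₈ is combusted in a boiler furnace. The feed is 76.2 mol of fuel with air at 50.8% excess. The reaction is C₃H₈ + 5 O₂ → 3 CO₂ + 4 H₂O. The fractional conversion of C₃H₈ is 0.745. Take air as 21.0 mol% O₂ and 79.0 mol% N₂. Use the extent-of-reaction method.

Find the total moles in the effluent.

2870 mol

Stoichiometric O₂ = 5 × 76.2 = 381 mol; O₂ fed = 381 × 1.508 = 574.5 mol.
N₂ fed = 574.5 × 79/21 = 2161 mol.
Fuel reacted = 0.745 × 76.2 → ξ = 56.77 mol.
Outlet (n = n₀ + ν ξ):
  C₃H₈: 76.2 − 1(56.77) = 19.43
  O₂: 574.5 − 5(56.77) = 290.7
  N₂: 2161 (inert)
  CO₂: 0 + 3(56.77) = 170.3
  H₂O: 0 + 4(56.77) = 227.1
Total out = 19.43 + 290.7 + 2161 + 170.3 + 227.1 = 2869 mol.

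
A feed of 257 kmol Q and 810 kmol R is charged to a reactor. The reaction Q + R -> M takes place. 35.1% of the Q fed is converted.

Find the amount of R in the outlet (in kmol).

720 kmol

Q reacted = 0.351 × 257 = 90.21 kmol; ν_Q = −1, so ξ = 90.21/1 = 90.21 kmol.
Outlet amounts (n = n₀ + ν ξ):
  Q: 257 − 1(90.21) = 166.8
  R: 810 − 1(90.21) = 719.8
  M: 0 + 1(90.21) = 90.21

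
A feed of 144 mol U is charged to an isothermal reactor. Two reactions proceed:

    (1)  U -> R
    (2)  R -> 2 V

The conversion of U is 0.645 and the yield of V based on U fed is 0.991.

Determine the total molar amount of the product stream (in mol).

215 mol

Conversion of U: U consumed = 1ξ₁ = 0.645 × 144 → ξ₁ = 92.88 mol.
Yield of V: 2ξ₂ / 144 = 0.991 → ξ₂ = 71.35 mol.
Outlet amounts (n = n₀ + Σ ν·ξ):
  U: 144 − 1(92.88) = 51.12
  R: 0 + 1(92.88) − 1(71.35) = 21.53
  V: 0 + 2(71.35) = 142.7
Total out = 51.12 + 21.53 + 142.7 = 215.4 mol.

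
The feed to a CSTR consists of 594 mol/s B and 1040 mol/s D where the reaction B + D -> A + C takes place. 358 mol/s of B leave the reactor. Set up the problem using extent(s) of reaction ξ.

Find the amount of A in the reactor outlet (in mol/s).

236 mol/s

For B: n = n₀ − 1ξ → 358 = 594 − 1ξ, giving ξ = 236 mol/s.
Outlet amounts (n = n₀ + ν ξ):
  B: 594 − 1(236) = 358
  D: 1040 − 1(236) = 804
  A: 0 + 1(236) = 236
  C: 0 + 1(236) = 236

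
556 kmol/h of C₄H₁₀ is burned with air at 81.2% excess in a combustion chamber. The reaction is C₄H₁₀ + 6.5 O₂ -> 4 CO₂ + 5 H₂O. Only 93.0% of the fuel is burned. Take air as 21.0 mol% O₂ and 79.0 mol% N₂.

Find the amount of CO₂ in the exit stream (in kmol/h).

Stoichiometric O₂ = 6.5 × 556 = 3614 kmol/h; O₂ fed = 3614 × 1.812 = 6549 kmol/h.
N₂ fed = 6549 × 79/21 = 24640 kmol/h.
Fuel reacted = 0.93 × 556 → ξ = 517.1 kmol/h.
Outlet (n = n₀ + ν ξ):
  C₄H₁₀: 556 − 1(517.1) = 38.92
  O₂: 6549 − 6.5(517.1) = 3188
  N₂: 24640 (inert)
  CO₂: 0 + 4(517.1) = 2068
  H₂O: 0 + 5(517.1) = 2585

2070 kmol/h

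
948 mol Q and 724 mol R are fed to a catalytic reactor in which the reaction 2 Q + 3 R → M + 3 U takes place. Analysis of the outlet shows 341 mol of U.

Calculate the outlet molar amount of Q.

721 mol

For U: n = n₀ + 3ξ → 341 = 0 + 3ξ, giving ξ = 113.7 mol.
Outlet amounts (n = n₀ + ν ξ):
  Q: 948 − 2(113.7) = 720.7
  R: 724 − 3(113.7) = 383
  M: 0 + 1(113.7) = 113.7
  U: 0 + 3(113.7) = 341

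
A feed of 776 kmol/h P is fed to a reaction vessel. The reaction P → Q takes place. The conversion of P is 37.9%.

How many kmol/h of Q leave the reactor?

P reacted = 0.379 × 776 = 294.1 kmol/h; ν_P = −1, so ξ = 294.1/1 = 294.1 kmol/h.
Outlet amounts (n = n₀ + ν ξ):
  P: 776 − 1(294.1) = 481.9
  Q: 0 + 1(294.1) = 294.1

294 kmol/h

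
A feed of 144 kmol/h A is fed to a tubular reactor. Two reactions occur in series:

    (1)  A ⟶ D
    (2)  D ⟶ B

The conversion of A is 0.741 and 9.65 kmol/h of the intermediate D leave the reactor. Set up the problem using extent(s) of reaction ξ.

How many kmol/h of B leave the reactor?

97.1 kmol/h

Conversion of A: A consumed = 1ξ₁ = 0.741 × 144 → ξ₁ = 106.7 kmol/h.
D balance: n_D = 0 + 1ξ₁ − 1ξ₂ = 9.65 → ξ₂ = (1·106.7 − 9.65)/1 = 97.05 kmol/h.
Outlet amounts (n = n₀ + Σ ν·ξ):
  A: 144 − 1(106.7) = 37.3
  D: 0 + 1(106.7) − 1(97.05) = 9.65
  B: 0 + 1(97.05) = 97.05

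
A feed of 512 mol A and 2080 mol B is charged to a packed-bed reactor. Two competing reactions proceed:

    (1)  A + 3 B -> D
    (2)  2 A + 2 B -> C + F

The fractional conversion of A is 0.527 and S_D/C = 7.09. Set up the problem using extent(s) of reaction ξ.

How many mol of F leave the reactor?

29.7 mol

Conversion of A: A consumed = 0.527 × 512 = 269.8 mol = 1ξ₁ + 2ξ₂.
Selectivity: 1ξ₁ / (1ξ₂) = 7.09 → ξ₁ = 7.09 ξ₂.
Substitute: (1·7.09 + 2) ξ₂ = 269.8 → ξ₂ = 29.68 mol, ξ₁ = 210.5 mol.
Outlet amounts (n = n₀ + Σ ν·ξ):
  A: 512 − 1(210.5) − 2(29.68) = 242.2
  B: 2080 − 3(210.5) − 2(29.68) = 1389
  D: 0 + 1(210.5) = 210.5
  C: 0 + 1(29.68) = 29.68
  F: 0 + 1(29.68) = 29.68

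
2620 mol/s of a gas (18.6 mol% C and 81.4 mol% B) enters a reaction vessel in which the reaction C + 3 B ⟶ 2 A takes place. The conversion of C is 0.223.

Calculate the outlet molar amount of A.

C reacted = 0.223 × 487.3 = 108.7 mol/s; ν_C = −1, so ξ = 108.7/1 = 108.7 mol/s.
Outlet amounts (n = n₀ + ν ξ):
  C: 487.3 − 1(108.7) = 378.6
  B: 2133 − 3(108.7) = 1807
  A: 0 + 2(108.7) = 217.3

217 mol/s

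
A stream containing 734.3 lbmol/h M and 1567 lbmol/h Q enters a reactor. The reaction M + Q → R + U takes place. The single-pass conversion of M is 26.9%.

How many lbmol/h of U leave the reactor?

M reacted = 0.269 × 734.3 = 197.5 lbmol/h; ν_M = −1, so ξ = 197.5/1 = 197.5 lbmol/h.
Outlet amounts (n = n₀ + ν ξ):
  M: 734.3 − 1(197.5) = 536.8
  Q: 1567 − 1(197.5) = 1369
  R: 0 + 1(197.5) = 197.5
  U: 0 + 1(197.5) = 197.5

198 lbmol/h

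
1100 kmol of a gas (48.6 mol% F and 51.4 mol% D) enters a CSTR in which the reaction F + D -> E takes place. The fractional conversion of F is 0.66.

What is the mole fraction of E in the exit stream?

0.472

F reacted = 0.66 × 534.6 = 352.8 kmol; ν_F = −1, so ξ = 352.8/1 = 352.8 kmol.
Outlet amounts (n = n₀ + ν ξ):
  F: 534.6 − 1(352.8) = 181.8
  D: 565.4 − 1(352.8) = 212.6
  E: 0 + 1(352.8) = 352.8
Total out = 747.2 kmol; y_E = 352.8 / 747.2 = 0.4722.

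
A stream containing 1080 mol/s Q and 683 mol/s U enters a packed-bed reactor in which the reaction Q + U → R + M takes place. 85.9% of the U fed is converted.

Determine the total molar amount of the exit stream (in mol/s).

U reacted = 0.859 × 683 = 586.7 mol/s; ν_U = −1, so ξ = 586.7/1 = 586.7 mol/s.
Outlet amounts (n = n₀ + ν ξ):
  Q: 1080 − 1(586.7) = 493.3
  U: 683 − 1(586.7) = 96.3
  R: 0 + 1(586.7) = 586.7
  M: 0 + 1(586.7) = 586.7
Total out = 493.3 + 96.3 + 586.7 + 586.7 = 1763 mol/s.

1760 mol/s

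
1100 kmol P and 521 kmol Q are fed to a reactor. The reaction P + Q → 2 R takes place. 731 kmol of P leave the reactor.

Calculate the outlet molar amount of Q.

152 kmol

For P: n = n₀ − 1ξ → 731 = 1100 − 1ξ, giving ξ = 369 kmol.
Outlet amounts (n = n₀ + ν ξ):
  P: 1100 − 1(369) = 731
  Q: 521 − 1(369) = 152
  R: 0 + 2(369) = 738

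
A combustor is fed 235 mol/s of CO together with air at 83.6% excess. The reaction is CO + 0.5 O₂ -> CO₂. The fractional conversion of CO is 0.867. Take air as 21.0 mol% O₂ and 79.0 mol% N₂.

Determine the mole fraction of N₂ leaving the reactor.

Stoichiometric O₂ = 0.5 × 235 = 117.5 mol/s; O₂ fed = 117.5 × 1.836 = 215.7 mol/s.
N₂ fed = 215.7 × 79/21 = 811.6 mol/s.
Fuel reacted = 0.867 × 235 → ξ = 203.7 mol/s.
Outlet (n = n₀ + ν ξ):
  CO: 235 − 1(203.7) = 31.25
  O₂: 215.7 − 0.5(203.7) = 113.9
  N₂: 811.6 (inert)
  CO₂: 0 + 1(203.7) = 203.7
Total out = 1160 mol/s; y_N₂ = 811.6 / 1160 = 0.6994.

0.699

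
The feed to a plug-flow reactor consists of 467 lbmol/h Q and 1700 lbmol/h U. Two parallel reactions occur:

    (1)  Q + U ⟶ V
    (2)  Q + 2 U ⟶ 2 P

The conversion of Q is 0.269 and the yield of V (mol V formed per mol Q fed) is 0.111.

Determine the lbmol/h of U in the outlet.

Yield of V: 1ξ₁ / 467 = 0.111 → ξ₁ = 51.84 lbmol/h.
Conversion of Q: 1ξ₁ + 1ξ₂ = 0.269 × 467 = 125.6 → ξ₂ = 73.79 lbmol/h.
Outlet amounts (n = n₀ + Σ ν·ξ):
  Q: 467 − 1(51.84) − 1(73.79) = 341.4
  U: 1700 − 1(51.84) − 2(73.79) = 1501
  V: 0 + 1(51.84) = 51.84
  P: 0 + 2(73.79) = 147.6

1500 lbmol/h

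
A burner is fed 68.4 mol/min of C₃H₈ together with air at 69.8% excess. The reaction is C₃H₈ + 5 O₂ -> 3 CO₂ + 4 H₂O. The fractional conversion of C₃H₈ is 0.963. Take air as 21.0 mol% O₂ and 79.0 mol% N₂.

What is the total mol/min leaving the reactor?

Stoichiometric O₂ = 5 × 68.4 = 342 mol/min; O₂ fed = 342 × 1.698 = 580.7 mol/min.
N₂ fed = 580.7 × 79/21 = 2185 mol/min.
Fuel reacted = 0.963 × 68.4 → ξ = 65.87 mol/min.
Outlet (n = n₀ + ν ξ):
  C₃H₈: 68.4 − 1(65.87) = 2.531
  O₂: 580.7 − 5(65.87) = 251.4
  N₂: 2185 (inert)
  CO₂: 0 + 3(65.87) = 197.6
  H₂O: 0 + 4(65.87) = 263.5
Total out = 2.531 + 251.4 + 2185 + 197.6 + 263.5 = 2900 mol/min.

2900 mol/min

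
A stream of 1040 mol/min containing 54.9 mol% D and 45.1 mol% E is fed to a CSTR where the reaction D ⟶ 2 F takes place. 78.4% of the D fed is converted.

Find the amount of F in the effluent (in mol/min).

D reacted = 0.784 × 571 = 447.6 mol/min; ν_D = −1, so ξ = 447.6/1 = 447.6 mol/min.
Outlet amounts (n = n₀ + ν ξ):
  D: 571 − 1(447.6) = 123.3
  F: 0 + 2(447.6) = 895.3
  E: 469 (inert)

895 mol/min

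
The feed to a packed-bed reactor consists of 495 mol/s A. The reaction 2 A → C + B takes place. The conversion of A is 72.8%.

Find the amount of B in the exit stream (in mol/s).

A reacted = 0.728 × 495 = 360.4 mol/s; ν_A = −2, so ξ = 360.4/2 = 180.2 mol/s.
Outlet amounts (n = n₀ + ν ξ):
  A: 495 − 2(180.2) = 134.6
  C: 0 + 1(180.2) = 180.2
  B: 0 + 1(180.2) = 180.2

180 mol/s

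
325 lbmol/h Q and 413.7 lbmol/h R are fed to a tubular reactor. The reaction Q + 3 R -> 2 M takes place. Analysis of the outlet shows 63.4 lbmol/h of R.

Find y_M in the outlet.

For R: n = n₀ − 3ξ → 63.4 = 413.7 − 3ξ, giving ξ = 116.8 lbmol/h.
Outlet amounts (n = n₀ + ν ξ):
  Q: 325 − 1(116.8) = 208.2
  R: 413.7 − 3(116.8) = 63.4
  M: 0 + 2(116.8) = 233.5
Total out = 505.2 lbmol/h; y_M = 233.5 / 505.2 = 0.4623.

0.462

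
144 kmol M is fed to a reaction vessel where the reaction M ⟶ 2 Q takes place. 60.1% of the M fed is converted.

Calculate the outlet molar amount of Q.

173 kmol

M reacted = 0.601 × 144 = 86.54 kmol; ν_M = −1, so ξ = 86.54/1 = 86.54 kmol.
Outlet amounts (n = n₀ + ν ξ):
  M: 144 − 1(86.54) = 57.46
  Q: 0 + 2(86.54) = 173.1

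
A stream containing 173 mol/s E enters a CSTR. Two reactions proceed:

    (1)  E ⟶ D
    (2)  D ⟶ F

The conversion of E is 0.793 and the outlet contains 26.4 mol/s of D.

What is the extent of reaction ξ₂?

Conversion of E: E consumed = 1ξ₁ = 0.793 × 173 → ξ₁ = 137.2 mol/s.
D balance: n_D = 0 + 1ξ₁ − 1ξ₂ = 26.4 → ξ₂ = (1·137.2 − 26.4)/1 = 110.8 mol/s.
Outlet amounts (n = n₀ + Σ ν·ξ):
  E: 173 − 1(137.2) = 35.81
  D: 0 + 1(137.2) − 1(110.8) = 26.4
  F: 0 + 1(110.8) = 110.8

ξ₂ = 111 mol/s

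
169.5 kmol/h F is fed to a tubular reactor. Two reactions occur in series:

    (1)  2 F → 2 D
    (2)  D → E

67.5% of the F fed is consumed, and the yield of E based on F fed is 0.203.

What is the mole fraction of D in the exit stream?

Conversion of F: F consumed = 2ξ₁ = 0.675 × 169.5 → ξ₁ = 57.21 kmol/h.
Yield of E: 1ξ₂ / 169.5 = 0.203 → ξ₂ = 34.41 kmol/h.
Outlet amounts (n = n₀ + Σ ν·ξ):
  F: 169.5 − 2(57.21) = 55.09
  D: 0 + 2(57.21) − 1(34.41) = 80
  E: 0 + 1(34.41) = 34.41
Total out = 169.5 kmol/h; y_D = 80 / 169.5 = 0.472.

0.472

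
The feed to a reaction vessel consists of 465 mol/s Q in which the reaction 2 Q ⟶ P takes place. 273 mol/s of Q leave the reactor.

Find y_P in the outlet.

For Q: n = n₀ − 2ξ → 273 = 465 − 2ξ, giving ξ = 96 mol/s.
Outlet amounts (n = n₀ + ν ξ):
  Q: 465 − 2(96) = 273
  P: 0 + 1(96) = 96
Total out = 369 mol/s; y_P = 96 / 369 = 0.2602.

0.26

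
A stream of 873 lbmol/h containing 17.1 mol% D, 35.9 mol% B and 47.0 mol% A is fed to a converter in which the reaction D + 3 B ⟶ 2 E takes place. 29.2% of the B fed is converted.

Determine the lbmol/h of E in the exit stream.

B reacted = 0.292 × 313.4 = 91.51 lbmol/h; ν_B = −3, so ξ = 91.51/3 = 30.5 lbmol/h.
Outlet amounts (n = n₀ + ν ξ):
  D: 149.3 − 1(30.5) = 118.8
  B: 313.4 − 3(30.5) = 221.9
  E: 0 + 2(30.5) = 61.01
  A: 410.3 (inert)

61 lbmol/h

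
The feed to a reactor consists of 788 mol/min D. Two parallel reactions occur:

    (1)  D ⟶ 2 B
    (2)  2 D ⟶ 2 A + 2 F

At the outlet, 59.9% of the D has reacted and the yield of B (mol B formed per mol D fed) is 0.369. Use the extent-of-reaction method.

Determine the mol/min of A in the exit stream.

327 mol/min

Yield of B: 2ξ₁ / 788 = 0.369 → ξ₁ = 145.4 mol/min.
Conversion of D: 1ξ₁ + 2ξ₂ = 0.599 × 788 = 472 → ξ₂ = 163.3 mol/min.
Outlet amounts (n = n₀ + Σ ν·ξ):
  D: 788 − 1(145.4) − 2(163.3) = 316
  B: 0 + 2(145.4) = 290.8
  A: 0 + 2(163.3) = 326.6
  F: 0 + 2(163.3) = 326.6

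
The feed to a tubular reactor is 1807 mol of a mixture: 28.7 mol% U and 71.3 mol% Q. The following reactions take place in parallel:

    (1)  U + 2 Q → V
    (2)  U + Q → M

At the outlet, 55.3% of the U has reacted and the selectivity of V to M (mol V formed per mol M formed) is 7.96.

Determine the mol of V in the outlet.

Conversion of U: U consumed = 0.553 × 518.6 = 286.8 mol = 1ξ₁ + 1ξ₂.
Selectivity: 1ξ₁ / (1ξ₂) = 7.96 → ξ₁ = 7.96 ξ₂.
Substitute: (1·7.96 + 1) ξ₂ = 286.8 → ξ₂ = 32.01 mol, ξ₁ = 254.8 mol.
Outlet amounts (n = n₀ + Σ ν·ξ):
  U: 518.6 − 1(254.8) − 1(32.01) = 231.8
  Q: 1288 − 2(254.8) − 1(32.01) = 746.8
  V: 0 + 1(254.8) = 254.8
  M: 0 + 1(32.01) = 32.01

255 mol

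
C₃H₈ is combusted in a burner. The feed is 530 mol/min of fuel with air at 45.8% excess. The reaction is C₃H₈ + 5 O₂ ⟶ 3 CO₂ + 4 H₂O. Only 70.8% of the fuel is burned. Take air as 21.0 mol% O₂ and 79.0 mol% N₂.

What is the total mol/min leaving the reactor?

19300 mol/min

Stoichiometric O₂ = 5 × 530 = 2650 mol/min; O₂ fed = 2650 × 1.458 = 3864 mol/min.
N₂ fed = 3864 × 79/21 = 14530 mol/min.
Fuel reacted = 0.708 × 530 → ξ = 375.2 mol/min.
Outlet (n = n₀ + ν ξ):
  C₃H₈: 530 − 1(375.2) = 154.8
  O₂: 3864 − 5(375.2) = 1988
  N₂: 14530 (inert)
  CO₂: 0 + 3(375.2) = 1126
  H₂O: 0 + 4(375.2) = 1501
Total out = 154.8 + 1988 + 14530 + 1126 + 1501 = 19300 mol/min.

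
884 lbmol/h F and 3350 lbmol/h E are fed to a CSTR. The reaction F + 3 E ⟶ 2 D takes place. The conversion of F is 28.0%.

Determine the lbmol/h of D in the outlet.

495 lbmol/h

F reacted = 0.28 × 884 = 247.5 lbmol/h; ν_F = −1, so ξ = 247.5/1 = 247.5 lbmol/h.
Outlet amounts (n = n₀ + ν ξ):
  F: 884 − 1(247.5) = 636.5
  E: 3350 − 3(247.5) = 2607
  D: 0 + 2(247.5) = 495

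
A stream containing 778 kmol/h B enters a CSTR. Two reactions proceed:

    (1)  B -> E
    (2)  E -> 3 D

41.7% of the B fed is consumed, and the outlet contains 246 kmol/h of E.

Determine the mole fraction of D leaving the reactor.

Conversion of B: B consumed = 1ξ₁ = 0.417 × 778 → ξ₁ = 324.4 kmol/h.
E balance: n_E = 0 + 1ξ₁ − 1ξ₂ = 246 → ξ₂ = (1·324.4 − 246)/1 = 78.43 kmol/h.
Outlet amounts (n = n₀ + Σ ν·ξ):
  B: 778 − 1(324.4) = 453.6
  E: 0 + 1(324.4) − 1(78.43) = 246
  D: 0 + 3(78.43) = 235.3
Total out = 934.9 kmol/h; y_D = 235.3 / 934.9 = 0.2517.

0.252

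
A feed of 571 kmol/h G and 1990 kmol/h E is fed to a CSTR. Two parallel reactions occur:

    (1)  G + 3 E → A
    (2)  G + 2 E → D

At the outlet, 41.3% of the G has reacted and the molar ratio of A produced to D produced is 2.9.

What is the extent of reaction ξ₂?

ξ₂ = 60.5 kmol/h

Conversion of G: G consumed = 0.413 × 571 = 235.8 kmol/h = 1ξ₁ + 1ξ₂.
Selectivity: 1ξ₁ / (1ξ₂) = 2.9 → ξ₁ = 2.9 ξ₂.
Substitute: (1·2.9 + 1) ξ₂ = 235.8 → ξ₂ = 60.47 kmol/h, ξ₁ = 175.4 kmol/h.
Outlet amounts (n = n₀ + Σ ν·ξ):
  G: 571 − 1(175.4) − 1(60.47) = 335.2
  E: 1990 − 3(175.4) − 2(60.47) = 1343
  A: 0 + 1(175.4) = 175.4
  D: 0 + 1(60.47) = 60.47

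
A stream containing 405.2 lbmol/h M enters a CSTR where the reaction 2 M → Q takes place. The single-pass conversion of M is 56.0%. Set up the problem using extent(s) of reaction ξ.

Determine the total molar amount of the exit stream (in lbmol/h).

292 lbmol/h

M reacted = 0.56 × 405.2 = 226.9 lbmol/h; ν_M = −2, so ξ = 226.9/2 = 113.5 lbmol/h.
Outlet amounts (n = n₀ + ν ξ):
  M: 405.2 − 2(113.5) = 178.3
  Q: 0 + 1(113.5) = 113.5
Total out = 178.3 + 113.5 = 291.7 lbmol/h.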